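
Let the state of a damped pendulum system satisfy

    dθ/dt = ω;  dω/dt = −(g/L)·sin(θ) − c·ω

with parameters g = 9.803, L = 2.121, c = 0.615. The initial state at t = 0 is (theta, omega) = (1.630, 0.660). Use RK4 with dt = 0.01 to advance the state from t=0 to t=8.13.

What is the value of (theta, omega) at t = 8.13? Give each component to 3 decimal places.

t=0.000: state=(1.630, 0.660)
step 1 (dt=0.01): k1=(0.660, -5.020), k2=(0.635, -5.003), k3=(0.635, -5.003), k4=(0.610, -4.987); state += dt/6·(k1+2k2+2k3+k4)
t=0.010: state=(1.636, 0.610)
t=0.020: state=(1.642, 0.560)
t=0.030: state=(1.648, 0.511)
continuing one RK4 step at a time; state shown every 50 steps (Δt=0.5):
t=0.500: state=(1.393, -1.497)
t=1.000: state=(0.304, -2.539)
t=1.500: state=(-0.737, -1.309)
t=2.000: state=(-0.901, 0.597)
t=2.500: state=(-0.295, 1.582)
t=3.000: state=(0.403, 0.971)
t=3.500: state=(0.565, -0.311)
t=4.000: state=(0.195, -0.997)
t=4.500: state=(-0.249, -0.626)
t=5.000: state=(-0.354, 0.201)
t=5.500: state=(-0.117, 0.634)
t=6.000: state=(0.162, 0.386)
t=6.500: state=(0.222, -0.142)
t=7.000: state=(0.067, -0.404)
t=7.500: state=(-0.107, -0.233)
t=8.000: state=(-0.139, 0.102)
t=8.130: state=(-0.121, 0.169)

(theta, omega) = (-0.121, 0.169)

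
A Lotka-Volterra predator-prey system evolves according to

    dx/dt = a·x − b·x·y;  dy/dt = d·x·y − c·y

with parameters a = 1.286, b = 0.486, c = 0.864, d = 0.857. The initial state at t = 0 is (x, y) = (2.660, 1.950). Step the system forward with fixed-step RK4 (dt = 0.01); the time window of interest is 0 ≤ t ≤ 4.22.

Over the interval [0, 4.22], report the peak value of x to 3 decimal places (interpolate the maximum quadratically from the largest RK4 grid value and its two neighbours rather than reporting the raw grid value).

t=0.000: state=(2.660, 1.950)
step 1 (dt=0.01): k1=(0.900, 2.760), k2=(0.884, 2.788), k3=(0.883, 2.788), k4=(0.867, 2.815); state += dt/6·(k1+2k2+2k3+k4)
t=0.010: state=(2.669, 1.978)
t=0.020: state=(2.677, 2.006)
t=0.030: state=(2.685, 2.035)
continuing one RK4 step at a time; state shown every 20 steps (Δt=0.2):
t=0.200: state=(2.761, 2.617)
t=0.400: state=(2.655, 3.514)
t=0.600: state=(2.322, 4.542)
t=0.800: state=(1.843, 5.466)
t=1.000: state=(1.357, 6.045)
t=1.200: state=(0.965, 6.195)
t=1.400: state=(0.689, 5.996)
t=1.600: state=(0.507, 5.583)
t=1.800: state=(0.390, 5.068)
t=2.000: state=(0.317, 4.528)
t=2.200: state=(0.271, 4.005)
t=2.400: state=(0.243, 3.520)
t=2.600: state=(0.228, 3.083)
t=2.800: state=(0.223, 2.696)
t=3.000: state=(0.225, 2.356)
t=3.200: state=(0.235, 2.062)
t=3.400: state=(0.252, 1.809)
t=3.600: state=(0.277, 1.592)
t=3.800: state=(0.309, 1.408)
t=4.000: state=(0.352, 1.254)
t=4.200: state=(0.405, 1.125)
t=4.220: state=(0.411, 1.114)
largest grid value and its neighbours: x(0.200)=2.76067, x(0.210)=2.76079, x(0.220)=2.76038
parabola through these three points peaks at t≈0.207 with x≈2.76081

max x = 2.761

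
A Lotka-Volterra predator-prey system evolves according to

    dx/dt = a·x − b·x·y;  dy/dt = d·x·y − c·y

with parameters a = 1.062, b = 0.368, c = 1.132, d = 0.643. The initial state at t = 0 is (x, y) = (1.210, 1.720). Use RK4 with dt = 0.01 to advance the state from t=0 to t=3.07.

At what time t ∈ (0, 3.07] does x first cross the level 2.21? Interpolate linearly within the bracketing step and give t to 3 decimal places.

t=0.000: state=(1.210, 1.720)
step 1 (dt=0.01): k1=(0.519, -0.609), k2=(0.522, -0.605), k3=(0.522, -0.605), k4=(0.524, -0.601); state += dt/6·(k1+2k2+2k3+k4)
t=0.010: state=(1.215, 1.714)
t=0.020: state=(1.220, 1.708)
t=0.030: state=(1.226, 1.702)
continuing one RK4 step at a time; state shown every 10 steps (Δt=0.1):
t=0.100: state=(1.264, 1.663)
t=0.200: state=(1.324, 1.614)
t=0.300: state=(1.388, 1.572)
t=0.400: state=(1.458, 1.539)
t=0.500: state=(1.533, 1.513)
t=0.600: state=(1.613, 1.494)
t=0.700: state=(1.698, 1.484)
t=0.800: state=(1.788, 1.483)
t=0.900: state=(1.883, 1.490)
t=1.000: state=(1.981, 1.506)
t=1.100: state=(2.084, 1.533)
t=1.200: state=(2.189, 1.570)
t=1.220: state=(2.210, 1.579)
next step: t=1.230: state=(2.220, 1.584) — x has crossed 2.21
linear interpolation between t=1.220 (2.20974) and t=1.230 (2.22038) → t≈1.220

t = 1.220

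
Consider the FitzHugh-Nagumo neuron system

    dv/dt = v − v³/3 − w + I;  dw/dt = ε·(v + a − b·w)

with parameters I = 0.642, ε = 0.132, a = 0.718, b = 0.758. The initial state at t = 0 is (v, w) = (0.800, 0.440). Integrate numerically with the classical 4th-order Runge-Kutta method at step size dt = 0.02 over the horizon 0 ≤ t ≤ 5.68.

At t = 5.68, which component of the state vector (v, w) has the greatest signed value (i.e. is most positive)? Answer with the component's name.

largest component: w

t=0.000: state=(0.800, 0.440)
step 1 (dt=0.02): k1=(0.831, 0.156), k2=(0.833, 0.157), k3=(0.833, 0.157), k4=(0.834, 0.158); state += dt/6·(k1+2k2+2k3+k4)
t=0.020: state=(0.817, 0.443)
t=0.040: state=(0.833, 0.446)
t=0.060: state=(0.850, 0.450)
continuing one RK4 step at a time; state shown every 10 steps (Δt=0.2):
t=0.200: state=(0.967, 0.473)
t=0.400: state=(1.130, 0.510)
t=0.600: state=(1.276, 0.550)
t=0.800: state=(1.398, 0.593)
t=1.000: state=(1.490, 0.638)
t=1.200: state=(1.555, 0.684)
t=1.400: state=(1.596, 0.730)
t=1.600: state=(1.618, 0.777)
t=1.800: state=(1.626, 0.822)
t=2.000: state=(1.624, 0.867)
t=2.200: state=(1.615, 0.911)
t=2.400: state=(1.601, 0.954)
t=2.600: state=(1.584, 0.996)
t=2.800: state=(1.564, 1.036)
t=3.000: state=(1.542, 1.075)
t=3.200: state=(1.519, 1.112)
t=3.400: state=(1.494, 1.148)
t=3.600: state=(1.469, 1.183)
t=3.800: state=(1.443, 1.216)
t=4.000: state=(1.416, 1.248)
t=4.200: state=(1.388, 1.279)
t=4.400: state=(1.360, 1.308)
t=4.600: state=(1.330, 1.336)
t=4.800: state=(1.300, 1.363)
t=5.000: state=(1.269, 1.388)
t=5.200: state=(1.237, 1.412)
t=5.400: state=(1.203, 1.435)
t=5.600: state=(1.168, 1.456)
t=5.680: state=(1.154, 1.465)
compare at T: v=1.154, w=1.465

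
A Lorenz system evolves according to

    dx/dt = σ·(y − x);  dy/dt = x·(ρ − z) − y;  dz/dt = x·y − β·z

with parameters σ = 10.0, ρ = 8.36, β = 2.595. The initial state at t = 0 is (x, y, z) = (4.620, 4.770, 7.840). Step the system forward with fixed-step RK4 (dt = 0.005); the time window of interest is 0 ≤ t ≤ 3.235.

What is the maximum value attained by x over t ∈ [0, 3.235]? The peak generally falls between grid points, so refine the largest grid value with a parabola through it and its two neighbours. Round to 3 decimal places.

t=0.000: state=(4.620, 4.770, 7.840)
step 1 (dt=0.005): k1=(1.500, -2.368, 1.693), k2=(1.403, -2.379, 1.672), k3=(1.405, -2.379, 1.671), k4=(1.311, -2.391, 1.649); state += dt/6·(k1+2k2+2k3+k4)
t=0.005: state=(4.627, 4.758, 7.848)
t=0.010: state=(4.633, 4.746, 7.856)
t=0.015: state=(4.638, 4.734, 7.864)
continuing one RK4 step at a time; state shown every 40 steps (Δt=0.2):
t=0.200: state=(4.464, 4.273, 7.886)
t=0.400: state=(4.134, 4.031, 7.430)
t=0.600: state=(4.100, 4.163, 7.022)
t=0.800: state=(4.322, 4.458, 7.019)
t=1.000: state=(4.541, 4.604, 7.346)
t=1.200: state=(4.537, 4.476, 7.611)
t=1.400: state=(4.363, 4.272, 7.555)
t=1.600: state=(4.239, 4.215, 7.320)
t=1.800: state=(4.270, 4.319, 7.179)
t=2.000: state=(4.391, 4.449, 7.244)
t=2.200: state=(4.463, 4.471, 7.409)
t=2.400: state=(4.426, 4.386, 7.485)
t=2.600: state=(4.342, 4.306, 7.419)
t=2.800: state=(4.306, 4.308, 7.310)
t=3.000: state=(4.341, 4.370, 7.276)
t=3.200: state=(4.397, 4.418, 7.332)
t=3.235: state=(4.403, 4.421, 7.346)
largest grid value and its neighbours: x(0.040)=4.65238, x(0.045)=4.65302, x(0.050)=4.65300
parabola through these three points peaks at t≈0.047 with x≈4.65309

max x = 4.653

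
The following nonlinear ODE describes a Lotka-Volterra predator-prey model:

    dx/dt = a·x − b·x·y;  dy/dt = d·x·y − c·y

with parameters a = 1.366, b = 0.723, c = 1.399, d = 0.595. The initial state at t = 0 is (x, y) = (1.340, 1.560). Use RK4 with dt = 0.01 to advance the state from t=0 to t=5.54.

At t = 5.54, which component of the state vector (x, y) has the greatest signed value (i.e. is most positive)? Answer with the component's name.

largest component: x

t=0.000: state=(1.340, 1.560)
step 1 (dt=0.01): k1=(0.319, -0.939), k2=(0.324, -0.934), k3=(0.324, -0.934), k4=(0.329, -0.930); state += dt/6·(k1+2k2+2k3+k4)
t=0.010: state=(1.343, 1.551)
t=0.020: state=(1.347, 1.541)
t=0.030: state=(1.350, 1.532)
continuing one RK4 step at a time; state shown every 20 steps (Δt=0.2):
t=0.200: state=(1.423, 1.389)
t=0.400: state=(1.546, 1.253)
t=0.600: state=(1.708, 1.149)
t=0.800: state=(1.912, 1.077)
t=1.000: state=(2.158, 1.037)
t=1.200: state=(2.443, 1.030)
t=1.400: state=(2.761, 1.061)
t=1.600: state=(3.098, 1.136)
t=1.800: state=(3.424, 1.267)
t=2.000: state=(3.697, 1.464)
t=2.200: state=(3.858, 1.737)
t=2.400: state=(3.850, 2.081)
t=2.600: state=(3.643, 2.462)
t=2.800: state=(3.267, 2.811)
t=3.000: state=(2.805, 3.051)
t=3.200: state=(2.353, 3.134)
t=3.400: state=(1.972, 3.061)
t=3.600: state=(1.686, 2.874)
t=3.800: state=(1.488, 2.622)
t=4.000: state=(1.365, 2.347)
t=4.200: state=(1.303, 2.079)
t=4.400: state=(1.291, 1.833)
t=4.600: state=(1.323, 1.618)
t=4.800: state=(1.394, 1.437)
t=5.000: state=(1.505, 1.290)
t=5.200: state=(1.655, 1.177)
t=5.400: state=(1.847, 1.095)
t=5.540: state=(2.005, 1.057)
compare at T: x=2.005, y=1.057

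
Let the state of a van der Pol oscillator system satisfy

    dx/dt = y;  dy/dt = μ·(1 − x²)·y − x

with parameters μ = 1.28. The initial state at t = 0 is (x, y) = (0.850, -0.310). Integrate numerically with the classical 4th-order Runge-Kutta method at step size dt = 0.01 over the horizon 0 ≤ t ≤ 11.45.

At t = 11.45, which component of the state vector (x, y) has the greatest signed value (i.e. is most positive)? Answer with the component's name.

t=0.000: state=(0.850, -0.310)
step 1 (dt=0.01): k1=(-0.310, -0.960), k2=(-0.315, -0.961), k3=(-0.315, -0.961), k4=(-0.320, -0.963); state += dt/6·(k1+2k2+2k3+k4)
t=0.010: state=(0.847, -0.320)
t=0.020: state=(0.844, -0.329)
t=0.030: state=(0.840, -0.339)
continuing one RK4 step at a time; state shown every 50 steps (Δt=0.5):
t=0.500: state=(0.566, -0.854)
t=1.000: state=(-0.059, -1.722)
t=1.500: state=(-1.122, -2.196)
t=2.000: state=(-1.796, -0.422)
t=2.500: state=(-1.759, 0.381)
t=3.000: state=(-1.497, 0.646)
t=3.500: state=(-1.106, 0.949)
t=4.000: state=(-0.488, 1.625)
t=4.500: state=(0.644, 2.899)
t=5.000: state=(1.845, 1.209)
t=5.500: state=(1.985, -0.254)
t=6.000: state=(1.777, -0.524)
t=6.500: state=(1.473, -0.699)
t=7.000: state=(1.056, -1.010)
t=7.500: state=(0.392, -1.761)
t=8.000: state=(-0.818, -2.971)
t=8.500: state=(-1.911, -0.896)
t=9.000: state=(-1.971, 0.310)
t=9.500: state=(-1.748, 0.543)
t=10.000: state=(-1.434, 0.724)
t=10.500: state=(-0.999, 1.062)
t=11.000: state=(-0.292, 1.892)
t=11.450: state=(0.832, 2.973)
compare at T: x=0.832, y=2.973

largest component: y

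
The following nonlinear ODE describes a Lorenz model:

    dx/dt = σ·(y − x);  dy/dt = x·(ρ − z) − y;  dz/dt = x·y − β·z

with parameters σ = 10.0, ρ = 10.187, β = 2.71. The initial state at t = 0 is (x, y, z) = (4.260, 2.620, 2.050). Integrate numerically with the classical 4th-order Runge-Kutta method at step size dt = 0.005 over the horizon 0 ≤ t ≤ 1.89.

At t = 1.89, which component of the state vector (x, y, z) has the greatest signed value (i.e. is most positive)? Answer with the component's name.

t=0.000: state=(4.260, 2.620, 2.050)
step 1 (dt=0.005): k1=(-16.400, 32.044, 5.606), k2=(-15.189, 31.571, 5.798), k3=(-15.231, 31.595, 5.800), k4=(-14.059, 31.145, 5.989); state += dt/6·(k1+2k2+2k3+k4)
t=0.005: state=(4.184, 2.778, 2.079)
t=0.010: state=(4.119, 2.932, 2.110)
t=0.015: state=(4.065, 3.081, 2.143)
continuing one RK4 step at a time; state shown every 20 steps (Δt=0.1):
t=0.100: state=(4.253, 5.336, 3.011)
t=0.200: state=(5.841, 7.738, 5.234)
t=0.300: state=(7.599, 8.942, 9.106)
t=0.400: state=(8.010, 7.358, 12.779)
t=0.500: state=(6.493, 4.400, 13.501)
t=0.600: state=(4.430, 2.613, 11.896)
t=0.700: state=(3.053, 2.119, 9.803)
t=0.800: state=(2.492, 2.256, 7.986)
t=0.900: state=(2.501, 2.727, 6.624)
t=1.000: state=(2.912, 3.500, 5.784)
t=1.100: state=(3.669, 4.589, 5.579)
t=1.200: state=(4.725, 5.887, 6.201)
t=1.300: state=(5.886, 6.964, 7.776)
t=1.400: state=(6.681, 7.093, 9.905)
t=1.500: state=(6.599, 6.033, 11.450)
t=1.600: state=(5.705, 4.604, 11.593)
t=1.700: state=(4.630, 3.671, 10.673)
t=1.800: state=(3.886, 3.374, 9.419)
t=1.890: state=(3.610, 3.499, 8.392)
compare at T: x=3.610, y=3.499, z=8.392

largest component: z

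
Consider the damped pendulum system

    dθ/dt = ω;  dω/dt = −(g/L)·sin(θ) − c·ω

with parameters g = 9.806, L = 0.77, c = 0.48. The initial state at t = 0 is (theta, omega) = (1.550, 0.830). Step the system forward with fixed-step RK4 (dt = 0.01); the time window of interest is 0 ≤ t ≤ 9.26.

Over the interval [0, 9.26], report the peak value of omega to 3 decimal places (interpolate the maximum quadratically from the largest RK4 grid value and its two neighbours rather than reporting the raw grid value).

max omega = 3.632

t=0.000: state=(1.550, 0.830)
step 1 (dt=0.01): k1=(0.830, -13.131), k2=(0.764, -13.100), k3=(0.764, -13.100), k4=(0.699, -13.069); state += dt/6·(k1+2k2+2k3+k4)
t=0.010: state=(1.558, 0.699)
t=0.020: state=(1.564, 0.569)
t=0.030: state=(1.569, 0.439)
continuing one RK4 step at a time; state shown every 50 steps (Δt=0.5):
t=0.500: state=(0.495, -4.388)
t=1.000: state=(-1.172, -0.880)
t=1.500: state=(-0.289, 3.592)
t=2.000: state=(0.940, 0.272)
t=2.500: state=(0.040, -2.911)
t=3.000: state=(-0.739, 0.417)
t=3.500: state=(0.163, 2.181)
t=4.000: state=(0.532, -0.939)
t=4.500: state=(-0.288, -1.424)
t=5.000: state=(-0.326, 1.196)
t=5.500: state=(0.332, 0.726)
t=6.000: state=(0.144, -1.192)
t=6.500: state=(-0.309, -0.164)
t=7.000: state=(-0.005, 0.997)
t=7.500: state=(0.245, -0.221)
t=8.000: state=(-0.084, -0.705)
t=8.500: state=(-0.162, 0.427)
t=9.000: state=(0.124, 0.400)
t=9.260: state=(0.161, -0.126)
largest grid value and its neighbours: omega(1.530)=3.62902, omega(1.540)=3.63213, omega(1.550)=3.63067
parabola through these three points peaks at t≈1.542 with omega≈3.63221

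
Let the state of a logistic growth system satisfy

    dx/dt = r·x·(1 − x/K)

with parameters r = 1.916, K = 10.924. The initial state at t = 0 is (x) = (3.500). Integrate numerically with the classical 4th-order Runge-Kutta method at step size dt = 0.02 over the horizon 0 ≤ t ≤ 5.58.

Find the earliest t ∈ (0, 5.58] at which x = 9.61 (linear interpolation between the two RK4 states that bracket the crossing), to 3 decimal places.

t = 1.431

t=0.000: state=(3.500)
step 1 (dt=0.02): k1=(4.557), k2=(4.588), k3=(4.589), k4=(4.619); state += dt/6·(k1+2k2+2k3+k4)
t=0.020: state=(3.592)
t=0.040: state=(3.685)
t=0.060: state=(3.779)
continuing one RK4 step at a time; state shown every 10 steps (Δt=0.2):
t=0.200: state=(4.466)
t=0.400: state=(5.501)
t=0.600: state=(6.534)
t=0.800: state=(7.492)
t=1.000: state=(8.325)
t=1.200: state=(9.007)
t=1.400: state=(9.540)
t=1.420: state=(9.586)
next step: t=1.440: state=(9.630) — x has crossed 9.61
linear interpolation between t=1.420 (9.58557) and t=1.440 (9.62993) → t≈1.431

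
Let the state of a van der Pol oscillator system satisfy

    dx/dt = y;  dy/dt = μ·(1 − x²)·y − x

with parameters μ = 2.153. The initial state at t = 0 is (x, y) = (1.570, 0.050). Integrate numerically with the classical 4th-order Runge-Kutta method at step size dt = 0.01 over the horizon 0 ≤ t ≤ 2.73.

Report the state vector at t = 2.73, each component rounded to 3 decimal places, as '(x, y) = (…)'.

(x, y) = (-2.014, -0.163)

t=0.000: state=(1.570, 0.050)
step 1 (dt=0.01): k1=(0.050, -1.728), k2=(0.041, -1.701), k3=(0.041, -1.701), k4=(0.033, -1.675); state += dt/6·(k1+2k2+2k3+k4)
t=0.010: state=(1.570, 0.033)
t=0.020: state=(1.571, 0.017)
t=0.030: state=(1.571, 0.001)
continuing one RK4 step at a time; state shown every 10 steps (Δt=0.1):
t=0.100: state=(1.567, -0.098)
t=0.200: state=(1.552, -0.206)
t=0.300: state=(1.527, -0.287)
t=0.400: state=(1.495, -0.350)
t=0.500: state=(1.457, -0.402)
t=0.600: state=(1.415, -0.448)
t=0.700: state=(1.368, -0.493)
t=0.800: state=(1.316, -0.538)
t=0.900: state=(1.260, -0.587)
t=1.000: state=(1.198, -0.643)
t=1.100: state=(1.131, -0.707)
t=1.200: state=(1.057, -0.785)
t=1.300: state=(0.973, -0.881)
t=1.400: state=(0.879, -1.002)
t=1.500: state=(0.772, -1.159)
t=1.600: state=(0.646, -1.364)
t=1.700: state=(0.497, -1.638)
t=1.800: state=(0.315, -2.003)
t=1.900: state=(0.092, -2.483)
t=2.000: state=(-0.185, -3.070)
t=2.100: state=(-0.522, -3.664)
t=2.200: state=(-0.909, -3.988)
t=2.300: state=(-1.298, -3.684)
t=2.400: state=(-1.623, -2.738)
t=2.500: state=(-1.841, -1.626)
t=2.600: state=(-1.958, -0.777)
t=2.700: state=(-2.008, -0.265)
t=2.730: state=(-2.014, -0.163)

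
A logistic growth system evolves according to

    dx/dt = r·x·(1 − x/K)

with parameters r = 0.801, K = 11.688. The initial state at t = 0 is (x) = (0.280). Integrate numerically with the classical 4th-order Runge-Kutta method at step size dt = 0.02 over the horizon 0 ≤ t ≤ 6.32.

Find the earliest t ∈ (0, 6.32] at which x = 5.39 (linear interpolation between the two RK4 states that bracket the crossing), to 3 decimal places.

t=0.000: state=(0.280)
step 1 (dt=0.02): k1=(0.219), k2=(0.221), k3=(0.221), k4=(0.222); state += dt/6·(k1+2k2+2k3+k4)
t=0.020: state=(0.284)
t=0.040: state=(0.289)
t=0.060: state=(0.293)
continuing one RK4 step at a time; state shown every 25 steps (Δt=0.5):
t=0.500: state=(0.413)
t=1.000: state=(0.606)
t=1.500: state=(0.882)
t=2.000: state=(1.269)
t=2.500: state=(1.798)
t=3.000: state=(2.495)
t=3.500: state=(3.369)
t=4.000: state=(4.404)
t=4.420: state=(5.358)
next step: t=4.440: state=(5.404) — x has crossed 5.39
linear interpolation between t=4.420 (5.35756) and t=4.440 (5.40408) → t≈4.434

t = 4.434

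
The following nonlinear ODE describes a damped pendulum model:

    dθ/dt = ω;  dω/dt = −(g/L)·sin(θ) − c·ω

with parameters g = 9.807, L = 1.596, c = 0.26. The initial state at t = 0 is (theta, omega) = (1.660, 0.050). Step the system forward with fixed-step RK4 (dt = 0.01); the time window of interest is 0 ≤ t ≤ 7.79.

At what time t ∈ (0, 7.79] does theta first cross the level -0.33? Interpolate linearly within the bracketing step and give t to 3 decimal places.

t = 0.903

t=0.000: state=(1.660, 0.050)
step 1 (dt=0.01): k1=(0.050, -6.133), k2=(0.019, -6.125), k3=(0.019, -6.125), k4=(-0.011, -6.117); state += dt/6·(k1+2k2+2k3+k4)
t=0.010: state=(1.660, -0.011)
t=0.020: state=(1.660, -0.072)
t=0.030: state=(1.659, -0.133)
continuing one RK4 step at a time; state shown every 50 steps (Δt=0.5):
t=0.500: state=(0.955, -2.739)
t=0.900: state=(-0.321, -3.153)
next step: t=0.910: state=(-0.353, -3.125) — theta has crossed -0.33
linear interpolation between t=0.900 (-0.32138) and t=0.910 (-0.35277) → t≈0.903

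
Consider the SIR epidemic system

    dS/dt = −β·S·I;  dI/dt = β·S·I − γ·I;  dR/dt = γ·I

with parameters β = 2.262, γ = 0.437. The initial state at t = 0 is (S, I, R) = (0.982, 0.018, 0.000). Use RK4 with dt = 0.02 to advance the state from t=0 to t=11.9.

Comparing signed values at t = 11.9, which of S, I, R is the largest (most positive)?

largest component: R

t=0.000: state=(0.982, 0.018, 0.000)
step 1 (dt=0.02): k1=(-0.040, 0.032, 0.008), k2=(-0.041, 0.033, 0.008), k3=(-0.041, 0.033, 0.008), k4=(-0.041, 0.033, 0.008); state += dt/6·(k1+2k2+2k3+k4)
t=0.020: state=(0.981, 0.019, 0.000)
t=0.040: state=(0.980, 0.019, 0.000)
t=0.060: state=(0.979, 0.020, 0.000)
continuing one RK4 step at a time; state shown every 25 steps (Δt=0.5):
t=0.500: state=(0.950, 0.043, 0.006)
t=1.000: state=(0.881, 0.098, 0.021)
t=1.500: state=(0.747, 0.200, 0.053)
t=2.000: state=(0.552, 0.336, 0.111)
t=2.500: state=(0.352, 0.450, 0.198)
t=3.000: state=(0.205, 0.492, 0.302)
t=3.500: state=(0.118, 0.473, 0.409)
t=4.000: state=(0.071, 0.422, 0.507)
t=4.500: state=(0.046, 0.362, 0.592)
t=5.000: state=(0.031, 0.304, 0.665)
t=5.500: state=(0.023, 0.252, 0.726)
t=6.000: state=(0.018, 0.207, 0.775)
t=6.500: state=(0.014, 0.169, 0.816)
t=7.000: state=(0.012, 0.138, 0.850)
t=7.500: state=(0.010, 0.112, 0.877)
t=8.000: state=(0.009, 0.091, 0.899)
t=8.500: state=(0.009, 0.074, 0.917)
t=9.000: state=(0.008, 0.060, 0.932)
t=9.500: state=(0.007, 0.049, 0.944)
t=10.000: state=(0.007, 0.040, 0.953)
t=10.500: state=(0.007, 0.032, 0.961)
t=11.000: state=(0.007, 0.026, 0.968)
t=11.500: state=(0.006, 0.021, 0.973)
t=11.900: state=(0.006, 0.018, 0.976)
compare at T: S=0.006, I=0.018, R=0.976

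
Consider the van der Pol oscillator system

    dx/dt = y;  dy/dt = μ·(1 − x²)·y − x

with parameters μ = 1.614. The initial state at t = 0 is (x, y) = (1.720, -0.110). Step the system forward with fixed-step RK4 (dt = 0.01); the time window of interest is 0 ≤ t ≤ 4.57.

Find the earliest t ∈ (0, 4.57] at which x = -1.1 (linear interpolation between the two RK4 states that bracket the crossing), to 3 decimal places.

t=0.000: state=(1.720, -0.110)
step 1 (dt=0.01): k1=(-0.110, -1.372), k2=(-0.117, -1.350), k3=(-0.117, -1.351), k4=(-0.124, -1.329); state += dt/6·(k1+2k2+2k3+k4)
t=0.010: state=(1.719, -0.124)
t=0.020: state=(1.718, -0.137)
t=0.030: state=(1.716, -0.149)
continuing one RK4 step at a time; state shown every 20 steps (Δt=0.2):
t=0.200: state=(1.675, -0.315)
t=0.400: state=(1.599, -0.437)
t=0.600: state=(1.503, -0.528)
t=0.800: state=(1.389, -0.616)
t=1.000: state=(1.255, -0.720)
t=1.200: state=(1.098, -0.857)
t=1.400: state=(0.909, -1.056)
t=1.600: state=(0.669, -1.358)
t=1.800: state=(0.354, -1.834)
t=2.000: state=(-0.080, -2.540)
t=2.200: state=(-0.665, -3.254)
t=2.330: state=(-1.096, -3.285)
next step: t=2.340: state=(-1.129, -3.261) — x has crossed -1.1
linear interpolation between t=2.330 (-1.09632) and t=2.340 (-1.12906) → t≈2.331

t = 2.331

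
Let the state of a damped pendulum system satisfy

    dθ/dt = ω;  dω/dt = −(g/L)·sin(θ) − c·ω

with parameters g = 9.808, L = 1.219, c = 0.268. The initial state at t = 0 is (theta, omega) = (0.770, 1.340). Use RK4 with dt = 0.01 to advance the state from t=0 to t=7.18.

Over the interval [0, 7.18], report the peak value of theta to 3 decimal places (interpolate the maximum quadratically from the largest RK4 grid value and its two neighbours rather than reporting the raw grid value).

t=0.000: state=(0.770, 1.340)
step 1 (dt=0.01): k1=(1.340, -5.960), k2=(1.310, -5.991), k3=(1.310, -5.990), k4=(1.280, -6.019); state += dt/6·(k1+2k2+2k3+k4)
t=0.010: state=(0.783, 1.280)
t=0.020: state=(0.796, 1.220)
t=0.030: state=(0.807, 1.159)
continuing one RK4 step at a time; state shown every 25 steps (Δt=0.25):
t=0.250: state=(0.909, -0.237)
t=0.500: state=(0.666, -1.635)
t=0.750: state=(0.152, -2.315)
t=1.000: state=(-0.398, -1.907)
t=1.250: state=(-0.734, -0.701)
t=1.500: state=(-0.733, 0.689)
t=1.750: state=(-0.418, 1.732)
t=2.000: state=(0.064, 1.963)
t=2.250: state=(0.485, 1.281)
t=2.500: state=(0.663, 0.101)
t=2.750: state=(0.539, -1.042)
t=3.000: state=(0.184, -1.680)
t=3.250: state=(-0.232, -1.514)
t=3.500: state=(-0.515, -0.673)
t=3.750: state=(-0.550, 0.396)
t=4.000: state=(-0.337, 1.232)
t=4.250: state=(0.015, 1.468)
t=4.500: state=(0.338, 1.010)
t=4.750: state=(0.485, 0.133)
t=5.000: state=(0.405, -0.744)
t=5.250: state=(0.145, -1.239)
t=5.500: state=(-0.164, -1.133)
t=5.750: state=(-0.378, -0.514)
t=6.000: state=(-0.405, 0.293)
t=6.250: state=(-0.247, 0.918)
t=6.500: state=(0.015, 1.087)
t=6.750: state=(0.253, 0.740)
t=7.000: state=(0.359, 0.080)
t=7.180: state=(0.328, -0.410)
largest grid value and its neighbours: theta(0.200)=0.91342, theta(0.210)=0.91391, theta(0.220)=0.91375
parabola through these three points peaks at t≈0.213 with theta≈0.91393

max theta = 0.914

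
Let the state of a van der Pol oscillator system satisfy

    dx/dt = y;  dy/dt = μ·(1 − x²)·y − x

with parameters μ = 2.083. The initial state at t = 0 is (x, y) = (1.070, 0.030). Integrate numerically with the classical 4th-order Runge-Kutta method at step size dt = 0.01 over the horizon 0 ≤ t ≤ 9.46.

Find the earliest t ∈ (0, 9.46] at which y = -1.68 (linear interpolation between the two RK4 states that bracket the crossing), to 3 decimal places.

t = 1.162

t=0.000: state=(1.070, 0.030)
step 1 (dt=0.01): k1=(0.030, -1.079), k2=(0.025, -1.078), k3=(0.025, -1.078), k4=(0.019, -1.076); state += dt/6·(k1+2k2+2k3+k4)
t=0.010: state=(1.070, 0.019)
t=0.020: state=(1.070, 0.008)
t=0.030: state=(1.070, -0.002)
continuing one RK4 step at a time; state shown every 50 steps (Δt=0.5):
t=0.500: state=(0.956, -0.481)
t=1.000: state=(0.556, -1.219)
t=1.160: state=(0.328, -1.672)
next step: t=1.170: state=(0.311, -1.707) — y has crossed -1.68
linear interpolation between t=1.160 (-1.67217) and t=1.170 (-1.70696) → t≈1.162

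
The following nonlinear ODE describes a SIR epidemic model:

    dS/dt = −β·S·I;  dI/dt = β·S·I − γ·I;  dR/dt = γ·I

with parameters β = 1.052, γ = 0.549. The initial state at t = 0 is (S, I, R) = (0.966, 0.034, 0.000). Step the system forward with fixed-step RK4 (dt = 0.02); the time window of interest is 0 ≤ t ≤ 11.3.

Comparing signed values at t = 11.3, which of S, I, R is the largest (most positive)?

largest component: R

t=0.000: state=(0.966, 0.034, 0.000)
step 1 (dt=0.02): k1=(-0.035, 0.016, 0.019), k2=(-0.035, 0.016, 0.019), k3=(-0.035, 0.016, 0.019), k4=(-0.035, 0.016, 0.019); state += dt/6·(k1+2k2+2k3+k4)
t=0.020: state=(0.965, 0.034, 0.000)
t=0.040: state=(0.965, 0.035, 0.001)
t=0.060: state=(0.964, 0.035, 0.001)
continuing one RK4 step at a time; state shown every 25 steps (Δt=0.5):
t=0.500: state=(0.947, 0.043, 0.010)
t=1.000: state=(0.923, 0.053, 0.024)
t=1.500: state=(0.895, 0.065, 0.040)
t=2.000: state=(0.862, 0.079, 0.060)
t=2.500: state=(0.824, 0.093, 0.083)
t=3.000: state=(0.781, 0.108, 0.111)
t=3.500: state=(0.736, 0.122, 0.142)
t=4.000: state=(0.687, 0.135, 0.178)
t=4.500: state=(0.638, 0.145, 0.216)
t=5.000: state=(0.590, 0.153, 0.257)
t=5.500: state=(0.544, 0.156, 0.300)
t=6.000: state=(0.501, 0.156, 0.343)
t=6.500: state=(0.462, 0.153, 0.385)
t=7.000: state=(0.427, 0.147, 0.426)
t=7.500: state=(0.396, 0.139, 0.466)
t=8.000: state=(0.369, 0.129, 0.502)
t=8.500: state=(0.346, 0.118, 0.536)
t=9.000: state=(0.326, 0.107, 0.567)
t=9.500: state=(0.309, 0.096, 0.595)
t=10.000: state=(0.294, 0.086, 0.620)
t=10.500: state=(0.282, 0.076, 0.642)
t=11.000: state=(0.272, 0.067, 0.662)
t=11.300: state=(0.266, 0.061, 0.672)
compare at T: S=0.266, I=0.061, R=0.672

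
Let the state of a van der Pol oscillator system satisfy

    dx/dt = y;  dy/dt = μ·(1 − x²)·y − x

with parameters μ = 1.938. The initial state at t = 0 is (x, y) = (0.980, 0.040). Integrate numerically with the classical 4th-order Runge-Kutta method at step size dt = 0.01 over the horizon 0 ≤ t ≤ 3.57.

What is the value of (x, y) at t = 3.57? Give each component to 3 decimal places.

t=0.000: state=(0.980, 0.040)
step 1 (dt=0.01): k1=(0.040, -0.977), k2=(0.035, -0.978), k3=(0.035, -0.978), k4=(0.030, -0.978); state += dt/6·(k1+2k2+2k3+k4)
t=0.010: state=(0.980, 0.030)
t=0.020: state=(0.981, 0.020)
t=0.030: state=(0.981, 0.011)
continuing one RK4 step at a time; state shown every 20 steps (Δt=0.2):
t=0.200: state=(0.968, -0.157)
t=0.400: state=(0.917, -0.357)
t=0.600: state=(0.824, -0.575)
t=0.800: state=(0.684, -0.844)
t=1.000: state=(0.480, -1.222)
t=1.200: state=(0.182, -1.800)
t=1.400: state=(-0.258, -2.632)
t=1.600: state=(-0.863, -3.291)
t=1.800: state=(-1.478, -2.576)
t=2.000: state=(-1.835, -1.027)
t=2.200: state=(-1.938, -0.136)
t=2.400: state=(-1.926, 0.192)
t=2.600: state=(-1.874, 0.309)
t=2.800: state=(-1.807, 0.364)
t=3.000: state=(-1.730, 0.402)
t=3.200: state=(-1.646, 0.438)
t=3.400: state=(-1.554, 0.481)
t=3.570: state=(-1.469, 0.525)

(x, y) = (-1.469, 0.525)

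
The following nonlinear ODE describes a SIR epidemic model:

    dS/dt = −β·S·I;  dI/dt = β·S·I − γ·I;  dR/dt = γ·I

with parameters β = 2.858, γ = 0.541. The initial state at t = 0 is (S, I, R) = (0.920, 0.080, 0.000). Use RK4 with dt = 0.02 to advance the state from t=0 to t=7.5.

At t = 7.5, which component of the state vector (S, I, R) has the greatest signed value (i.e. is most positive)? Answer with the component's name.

largest component: R

t=0.000: state=(0.920, 0.080, 0.000)
step 1 (dt=0.02): k1=(-0.210, 0.167, 0.043), k2=(-0.214, 0.170, 0.044), k3=(-0.214, 0.170, 0.044), k4=(-0.218, 0.173, 0.045); state += dt/6·(k1+2k2+2k3+k4)
t=0.020: state=(0.916, 0.083, 0.001)
t=0.040: state=(0.911, 0.087, 0.002)
t=0.060: state=(0.907, 0.091, 0.003)
continuing one RK4 step at a time; state shown every 25 steps (Δt=0.5):
t=0.500: state=(0.758, 0.205, 0.037)
t=1.000: state=(0.497, 0.387, 0.117)
t=1.500: state=(0.260, 0.501, 0.239)
t=2.000: state=(0.126, 0.498, 0.377)
t=2.500: state=(0.064, 0.432, 0.503)
t=3.000: state=(0.037, 0.354, 0.609)
t=3.500: state=(0.023, 0.282, 0.695)
t=4.000: state=(0.016, 0.221, 0.763)
t=4.500: state=(0.012, 0.172, 0.816)
t=5.000: state=(0.010, 0.133, 0.857)
t=5.500: state=(0.008, 0.103, 0.889)
t=6.000: state=(0.007, 0.080, 0.913)
t=6.500: state=(0.007, 0.061, 0.932)
t=7.000: state=(0.006, 0.047, 0.947)
t=7.500: state=(0.006, 0.036, 0.958)
compare at T: S=0.006, I=0.036, R=0.958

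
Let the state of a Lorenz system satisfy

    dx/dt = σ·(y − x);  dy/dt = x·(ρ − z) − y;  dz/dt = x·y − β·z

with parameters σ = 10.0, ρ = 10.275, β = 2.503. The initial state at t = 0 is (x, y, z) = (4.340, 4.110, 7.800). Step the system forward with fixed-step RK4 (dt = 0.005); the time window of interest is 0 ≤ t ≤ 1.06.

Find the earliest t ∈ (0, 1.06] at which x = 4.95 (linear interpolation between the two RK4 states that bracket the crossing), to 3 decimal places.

t=0.000: state=(4.340, 4.110, 7.800)
step 1 (dt=0.005): k1=(-2.300, 6.632, -1.686), k2=(-2.077, 6.619, -1.627), k3=(-2.083, 6.620, -1.625), k4=(-1.865, 6.608, -1.565); state += dt/6·(k1+2k2+2k3+k4)
t=0.005: state=(4.330, 4.143, 7.792)
t=0.010: state=(4.321, 4.176, 7.784)
t=0.015: state=(4.315, 4.209, 7.777)
continuing one RK4 step at a time; state shown every 10 steps (Δt=0.05):
t=0.050: state=(4.319, 4.437, 7.750)
t=0.100: state=(4.434, 4.757, 7.783)
t=0.150: state=(4.627, 5.062, 7.914)
t=0.200: state=(4.858, 5.336, 8.143)
t=0.215: state=(4.930, 5.409, 8.230)
next step: t=0.220: state=(4.954, 5.432, 8.261) — x has crossed 4.95
linear interpolation between t=0.215 (4.92967) and t=0.220 (4.95361) → t≈0.219

t = 0.219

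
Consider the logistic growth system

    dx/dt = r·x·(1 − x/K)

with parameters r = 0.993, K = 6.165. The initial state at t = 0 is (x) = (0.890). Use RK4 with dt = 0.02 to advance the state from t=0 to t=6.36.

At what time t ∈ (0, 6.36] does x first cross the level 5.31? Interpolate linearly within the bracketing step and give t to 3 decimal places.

t=0.000: state=(0.890)
step 1 (dt=0.02): k1=(0.756), k2=(0.762), k3=(0.762), k4=(0.767); state += dt/6·(k1+2k2+2k3+k4)
t=0.020: state=(0.905)
t=0.040: state=(0.921)
t=0.060: state=(0.936)
continuing one RK4 step at a time; state shown every 25 steps (Δt=0.5):
t=0.500: state=(1.338)
t=1.000: state=(1.929)
t=1.500: state=(2.639)
t=2.000: state=(3.400)
t=2.500: state=(4.123)
t=3.000: state=(4.737)
t=3.500: state=(5.209)
t=3.620: state=(5.302)
next step: t=3.640: state=(5.316) — x has crossed 5.31
linear interpolation between t=3.620 (5.30179) and t=3.640 (5.31643) → t≈3.631

t = 3.631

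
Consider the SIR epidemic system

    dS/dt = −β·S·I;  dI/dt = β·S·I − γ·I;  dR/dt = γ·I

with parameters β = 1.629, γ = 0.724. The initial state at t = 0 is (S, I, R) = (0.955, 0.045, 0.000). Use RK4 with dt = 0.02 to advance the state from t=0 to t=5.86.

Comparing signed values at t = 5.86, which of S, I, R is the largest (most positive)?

t=0.000: state=(0.955, 0.045, 0.000)
step 1 (dt=0.02): k1=(-0.070, 0.037, 0.033), k2=(-0.071, 0.038, 0.033), k3=(-0.071, 0.038, 0.033), k4=(-0.071, 0.038, 0.033); state += dt/6·(k1+2k2+2k3+k4)
t=0.020: state=(0.954, 0.046, 0.001)
t=0.040: state=(0.952, 0.047, 0.001)
t=0.060: state=(0.951, 0.047, 0.002)
continuing one RK4 step at a time; state shown every 10 steps (Δt=0.2):
t=0.200: state=(0.940, 0.053, 0.007)
t=0.400: state=(0.922, 0.062, 0.015)
t=0.600: state=(0.902, 0.072, 0.025)
t=0.800: state=(0.880, 0.084, 0.036)
t=1.000: state=(0.854, 0.096, 0.049)
t=1.200: state=(0.826, 0.109, 0.064)
t=1.400: state=(0.796, 0.123, 0.081)
t=1.600: state=(0.763, 0.137, 0.100)
t=1.800: state=(0.728, 0.152, 0.121)
t=2.000: state=(0.691, 0.165, 0.144)
t=2.200: state=(0.653, 0.178, 0.169)
t=2.400: state=(0.615, 0.189, 0.195)
t=2.600: state=(0.578, 0.199, 0.223)
t=2.800: state=(0.541, 0.206, 0.253)
t=3.000: state=(0.505, 0.212, 0.283)
t=3.200: state=(0.471, 0.215, 0.314)
t=3.400: state=(0.439, 0.216, 0.345)
t=3.600: state=(0.409, 0.214, 0.376)
t=3.800: state=(0.382, 0.211, 0.407)
t=4.000: state=(0.357, 0.206, 0.437)
t=4.200: state=(0.334, 0.199, 0.467)
t=4.400: state=(0.314, 0.191, 0.495)
t=4.600: state=(0.295, 0.183, 0.522)
t=4.800: state=(0.278, 0.174, 0.548)
t=5.000: state=(0.263, 0.164, 0.572)
t=5.200: state=(0.250, 0.154, 0.595)
t=5.400: state=(0.238, 0.145, 0.617)
t=5.600: state=(0.228, 0.135, 0.637)
t=5.800: state=(0.218, 0.126, 0.656)
t=5.860: state=(0.216, 0.123, 0.662)
compare at T: S=0.216, I=0.123, R=0.662

largest component: R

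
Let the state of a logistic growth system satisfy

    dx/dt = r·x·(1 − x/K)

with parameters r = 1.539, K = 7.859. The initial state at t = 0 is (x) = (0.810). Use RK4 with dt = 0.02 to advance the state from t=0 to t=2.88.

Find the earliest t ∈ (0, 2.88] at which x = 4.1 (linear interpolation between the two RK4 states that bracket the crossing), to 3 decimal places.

t = 1.462

t=0.000: state=(0.810)
step 1 (dt=0.02): k1=(1.118), k2=(1.132), k3=(1.132), k4=(1.146); state += dt/6·(k1+2k2+2k3+k4)
t=0.020: state=(0.833)
t=0.040: state=(0.856)
t=0.060: state=(0.880)
continuing one RK4 step at a time; state shown every 5 steps (Δt=0.1):
t=0.100: state=(0.929)
t=0.200: state=(1.062)
t=0.300: state=(1.212)
t=0.400: state=(1.378)
t=0.500: state=(1.562)
t=0.600: state=(1.764)
t=0.700: state=(1.983)
t=0.800: state=(2.220)
t=0.900: state=(2.473)
t=1.000: state=(2.741)
t=1.100: state=(3.021)
t=1.200: state=(3.312)
t=1.300: state=(3.610)
t=1.400: state=(3.912)
t=1.460: state=(4.093)
next step: t=1.480: state=(4.153) — x has crossed 4.1
linear interpolation between t=1.460 (4.09313) and t=1.480 (4.15346) → t≈1.462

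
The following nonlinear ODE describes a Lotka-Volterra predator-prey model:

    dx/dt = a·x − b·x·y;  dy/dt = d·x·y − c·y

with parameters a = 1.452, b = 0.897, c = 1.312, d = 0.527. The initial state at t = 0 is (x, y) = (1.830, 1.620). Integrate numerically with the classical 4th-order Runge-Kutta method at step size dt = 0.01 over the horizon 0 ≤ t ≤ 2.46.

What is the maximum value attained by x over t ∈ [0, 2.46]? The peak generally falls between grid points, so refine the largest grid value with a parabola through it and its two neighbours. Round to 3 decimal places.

max x = 3.291

t=0.000: state=(1.830, 1.620)
step 1 (dt=0.01): k1=(-0.002, -0.563), k2=(0.003, -0.562), k3=(0.003, -0.562), k4=(0.007, -0.561); state += dt/6·(k1+2k2+2k3+k4)
t=0.010: state=(1.830, 1.614)
t=0.020: state=(1.830, 1.609)
t=0.030: state=(1.830, 1.603)
continuing one RK4 step at a time; state shown every 10 steps (Δt=0.1):
t=0.100: state=(1.834, 1.565)
t=0.200: state=(1.848, 1.512)
t=0.300: state=(1.870, 1.463)
t=0.400: state=(1.900, 1.417)
t=0.500: state=(1.938, 1.375)
t=0.600: state=(1.985, 1.337)
t=0.700: state=(2.039, 1.304)
t=0.800: state=(2.100, 1.275)
t=0.900: state=(2.168, 1.251)
t=1.000: state=(2.243, 1.233)
t=1.100: state=(2.323, 1.219)
t=1.200: state=(2.409, 1.211)
t=1.300: state=(2.499, 1.209)
t=1.400: state=(2.592, 1.213)
t=1.500: state=(2.687, 1.222)
t=1.600: state=(2.783, 1.238)
t=1.700: state=(2.876, 1.261)
t=1.800: state=(2.967, 1.290)
t=1.900: state=(3.051, 1.325)
t=2.000: state=(3.126, 1.368)
t=2.100: state=(3.191, 1.417)
t=2.200: state=(3.241, 1.473)
t=2.300: state=(3.275, 1.533)
t=2.400: state=(3.290, 1.599)
t=2.460: state=(3.290, 1.640)
largest grid value and its neighbours: x(2.420)=3.29118, x(2.430)=3.29126, x(2.440)=3.29114
parabola through these three points peaks at t≈2.429 with x≈3.29127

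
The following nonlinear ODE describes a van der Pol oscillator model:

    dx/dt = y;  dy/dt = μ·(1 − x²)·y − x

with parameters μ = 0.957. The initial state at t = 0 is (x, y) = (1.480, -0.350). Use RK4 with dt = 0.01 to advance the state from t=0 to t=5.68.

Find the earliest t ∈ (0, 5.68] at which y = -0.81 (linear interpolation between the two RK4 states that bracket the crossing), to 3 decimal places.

t = 0.505

t=0.000: state=(1.480, -0.350)
step 1 (dt=0.01): k1=(-0.350, -1.081), k2=(-0.355, -1.075), k3=(-0.355, -1.075), k4=(-0.361, -1.069); state += dt/6·(k1+2k2+2k3+k4)
t=0.010: state=(1.476, -0.361)
t=0.020: state=(1.473, -0.371)
t=0.030: state=(1.469, -0.382)
continuing one RK4 step at a time; state shown every 20 steps (Δt=0.2):
t=0.200: state=(1.390, -0.546)
t=0.400: state=(1.263, -0.720)
t=0.500: state=(1.187, -0.806)
next step: t=0.510: state=(1.179, -0.814) — y has crossed -0.81
linear interpolation between t=0.500 (-0.80575) and t=0.510 (-0.81448) → t≈0.505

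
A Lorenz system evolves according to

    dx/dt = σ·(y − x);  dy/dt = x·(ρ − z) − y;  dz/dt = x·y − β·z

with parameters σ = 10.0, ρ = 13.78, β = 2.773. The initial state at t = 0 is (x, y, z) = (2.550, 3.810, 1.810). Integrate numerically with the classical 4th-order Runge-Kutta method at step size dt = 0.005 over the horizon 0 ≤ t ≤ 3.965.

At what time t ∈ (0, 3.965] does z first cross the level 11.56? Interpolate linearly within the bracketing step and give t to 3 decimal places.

t=0.000: state=(2.550, 3.810, 1.810)
step 1 (dt=0.005): k1=(12.600, 26.713, 4.696), k2=(12.953, 26.993, 4.956), k3=(12.951, 27.002, 4.960), k4=(13.303, 27.289, 5.227); state += dt/6·(k1+2k2+2k3+k4)
t=0.005: state=(2.615, 3.945, 1.835)
t=0.010: state=(2.683, 4.083, 1.862)
t=0.015: state=(2.755, 4.224, 1.893)
continuing one RK4 step at a time; state shown every 40 steps (Δt=0.2):
t=0.200: state=(7.802, 11.502, 7.502)
t=0.250: state=(9.572, 12.754, 11.537)
next step: t=0.255: state=(9.728, 12.787, 11.990) — z has crossed 11.56
linear interpolation between t=0.250 (11.53669) and t=0.255 (11.98987) → t≈0.250

t = 0.250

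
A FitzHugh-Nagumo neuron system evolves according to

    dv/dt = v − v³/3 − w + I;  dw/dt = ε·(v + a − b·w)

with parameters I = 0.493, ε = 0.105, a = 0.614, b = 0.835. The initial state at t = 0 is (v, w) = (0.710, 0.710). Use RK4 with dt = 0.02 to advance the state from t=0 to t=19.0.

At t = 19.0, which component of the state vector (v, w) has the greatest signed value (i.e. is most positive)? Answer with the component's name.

largest component: w

t=0.000: state=(0.710, 0.710)
step 1 (dt=0.02): k1=(0.374, 0.077), k2=(0.375, 0.077), k3=(0.375, 0.077), k4=(0.376, 0.077); state += dt/6·(k1+2k2+2k3+k4)
t=0.020: state=(0.717, 0.712)
t=0.040: state=(0.725, 0.713)
t=0.060: state=(0.733, 0.715)
continuing one RK4 step at a time; state shown every 50 steps (Δt=1):
t=1.000: state=(1.095, 0.803)
t=2.000: state=(1.330, 0.922)
t=3.000: state=(1.363, 1.043)
t=4.000: state=(1.299, 1.151)
t=5.000: state=(1.192, 1.242)
t=6.000: state=(1.055, 1.312)
t=7.000: state=(0.872, 1.361)
t=8.000: state=(0.593, 1.383)
t=9.000: state=(0.039, 1.364)
t=10.000: state=(-1.191, 1.258)
t=11.000: state=(-1.910, 1.046)
t=12.000: state=(-1.905, 0.827)
t=13.000: state=(-1.831, 0.631)
t=14.000: state=(-1.754, 0.460)
t=15.000: state=(-1.677, 0.311)
t=16.000: state=(-1.600, 0.182)
t=17.000: state=(-1.523, 0.071)
t=18.000: state=(-1.446, -0.022)
t=19.000: state=(-1.368, -0.100)
compare at T: v=-1.368, w=-0.100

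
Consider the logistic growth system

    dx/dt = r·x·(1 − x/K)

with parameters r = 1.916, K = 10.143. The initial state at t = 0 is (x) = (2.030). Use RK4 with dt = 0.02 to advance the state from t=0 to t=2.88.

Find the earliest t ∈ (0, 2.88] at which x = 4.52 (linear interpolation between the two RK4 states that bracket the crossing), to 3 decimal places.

t=0.000: state=(2.030)
step 1 (dt=0.02): k1=(3.111), k2=(3.147), k3=(3.147), k4=(3.183); state += dt/6·(k1+2k2+2k3+k4)
t=0.020: state=(2.093)
t=0.040: state=(2.157)
t=0.060: state=(2.223)
continuing one RK4 step at a time; state shown every 5 steps (Δt=0.1):
t=0.100: state=(2.359)
t=0.200: state=(2.723)
t=0.300: state=(3.122)
t=0.400: state=(3.550)
t=0.500: state=(4.004)
t=0.600: state=(4.476)
next step: t=0.620: state=(4.572) — x has crossed 4.52
linear interpolation between t=0.600 (4.47625) and t=0.620 (4.57228) → t≈0.609

t = 0.609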